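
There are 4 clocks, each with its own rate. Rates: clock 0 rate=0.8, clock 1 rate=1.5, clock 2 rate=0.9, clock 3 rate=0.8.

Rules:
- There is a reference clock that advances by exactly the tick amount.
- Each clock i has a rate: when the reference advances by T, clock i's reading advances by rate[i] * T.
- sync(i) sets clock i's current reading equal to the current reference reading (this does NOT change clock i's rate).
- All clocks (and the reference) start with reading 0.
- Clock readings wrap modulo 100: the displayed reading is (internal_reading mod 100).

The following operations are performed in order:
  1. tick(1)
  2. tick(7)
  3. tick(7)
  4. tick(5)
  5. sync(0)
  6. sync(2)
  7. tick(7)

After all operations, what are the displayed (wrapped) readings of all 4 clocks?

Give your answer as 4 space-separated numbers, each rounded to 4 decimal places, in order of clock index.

Answer: 25.6000 40.5000 26.3000 21.6000

Derivation:
After op 1 tick(1): ref=1.0000 raw=[0.8000 1.5000 0.9000 0.8000]
After op 2 tick(7): ref=8.0000 raw=[6.4000 12.0000 7.2000 6.4000]
After op 3 tick(7): ref=15.0000 raw=[12.0000 22.5000 13.5000 12.0000]
After op 4 tick(5): ref=20.0000 raw=[16.0000 30.0000 18.0000 16.0000]
After op 5 sync(0): ref=20.0000 raw=[20.0000 30.0000 18.0000 16.0000]
After op 6 sync(2): ref=20.0000 raw=[20.0000 30.0000 20.0000 16.0000]
After op 7 tick(7): ref=27.0000 raw=[25.6000 40.5000 26.3000 21.6000]
Wrap final raw readings (mod 100): 25.6000 mod 100 = 25.6000; 40.5000 mod 100 = 40.5000; 26.3000 mod 100 = 26.3000; 21.6000 mod 100 = 21.6000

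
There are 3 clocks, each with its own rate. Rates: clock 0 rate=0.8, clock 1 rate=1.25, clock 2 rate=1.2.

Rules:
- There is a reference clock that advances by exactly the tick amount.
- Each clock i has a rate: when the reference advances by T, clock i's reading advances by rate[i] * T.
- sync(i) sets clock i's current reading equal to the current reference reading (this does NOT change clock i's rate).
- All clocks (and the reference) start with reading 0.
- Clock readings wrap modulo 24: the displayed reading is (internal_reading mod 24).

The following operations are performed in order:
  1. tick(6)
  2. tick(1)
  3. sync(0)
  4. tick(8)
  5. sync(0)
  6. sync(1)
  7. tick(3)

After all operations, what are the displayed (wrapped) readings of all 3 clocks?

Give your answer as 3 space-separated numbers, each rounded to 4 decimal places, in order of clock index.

After op 1 tick(6): ref=6.0000 raw=[4.8000 7.5000 7.2000]
After op 2 tick(1): ref=7.0000 raw=[5.6000 8.7500 8.4000]
After op 3 sync(0): ref=7.0000 raw=[7.0000 8.7500 8.4000]
After op 4 tick(8): ref=15.0000 raw=[13.4000 18.7500 18.0000]
After op 5 sync(0): ref=15.0000 raw=[15.0000 18.7500 18.0000]
After op 6 sync(1): ref=15.0000 raw=[15.0000 15.0000 18.0000]
After op 7 tick(3): ref=18.0000 raw=[17.4000 18.7500 21.6000]
Wrap final raw readings (mod 24): 17.4000 mod 24 = 17.4000; 18.7500 mod 24 = 18.7500; 21.6000 mod 24 = 21.6000

Answer: 17.4000 18.7500 21.6000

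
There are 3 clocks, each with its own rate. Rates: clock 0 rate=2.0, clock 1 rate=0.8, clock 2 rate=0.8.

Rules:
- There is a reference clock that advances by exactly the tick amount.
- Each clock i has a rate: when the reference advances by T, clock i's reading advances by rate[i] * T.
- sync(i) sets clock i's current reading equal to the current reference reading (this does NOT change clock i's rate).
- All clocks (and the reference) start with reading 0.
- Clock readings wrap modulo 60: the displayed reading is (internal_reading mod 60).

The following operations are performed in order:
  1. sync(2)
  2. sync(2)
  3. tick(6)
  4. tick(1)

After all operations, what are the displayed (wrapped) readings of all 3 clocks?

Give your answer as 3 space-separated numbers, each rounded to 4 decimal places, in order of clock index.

After op 1 sync(2): ref=0.0000 raw=[0.0000 0.0000 0.0000]
After op 2 sync(2): ref=0.0000 raw=[0.0000 0.0000 0.0000]
After op 3 tick(6): ref=6.0000 raw=[12.0000 4.8000 4.8000]
After op 4 tick(1): ref=7.0000 raw=[14.0000 5.6000 5.6000]
Wrap final raw readings (mod 60): 14.0000 mod 60 = 14.0000; 5.6000 mod 60 = 5.6000; 5.6000 mod 60 = 5.6000

Answer: 14.0000 5.6000 5.6000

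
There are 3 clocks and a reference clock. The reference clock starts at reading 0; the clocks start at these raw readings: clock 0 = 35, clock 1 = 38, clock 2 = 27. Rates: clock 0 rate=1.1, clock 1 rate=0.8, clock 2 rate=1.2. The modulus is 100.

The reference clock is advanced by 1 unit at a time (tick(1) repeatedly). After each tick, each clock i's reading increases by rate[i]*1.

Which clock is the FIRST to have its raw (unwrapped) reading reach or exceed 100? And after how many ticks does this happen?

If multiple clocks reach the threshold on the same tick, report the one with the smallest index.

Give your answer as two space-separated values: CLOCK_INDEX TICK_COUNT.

clock 0: start=35, rate=1.1, needs 100-35 = 65; ticks = ceil(65/1.1) = ceil(59.0909) = 60; reading at tick 60 = 35 + 1.1*60 = 101.0000
clock 1: start=38, rate=0.8, needs 100-38 = 62; ticks = ceil(62/0.8) = ceil(77.5000) = 78; reading at tick 78 = 38 + 0.8*78 = 100.4000
clock 2: start=27, rate=1.2, needs 100-27 = 73; ticks = ceil(73/1.2) = ceil(60.8333) = 61; reading at tick 61 = 27 + 1.2*61 = 100.2000
Minimum tick count = 60; winners = [0]; smallest index = 0

Answer: 0 60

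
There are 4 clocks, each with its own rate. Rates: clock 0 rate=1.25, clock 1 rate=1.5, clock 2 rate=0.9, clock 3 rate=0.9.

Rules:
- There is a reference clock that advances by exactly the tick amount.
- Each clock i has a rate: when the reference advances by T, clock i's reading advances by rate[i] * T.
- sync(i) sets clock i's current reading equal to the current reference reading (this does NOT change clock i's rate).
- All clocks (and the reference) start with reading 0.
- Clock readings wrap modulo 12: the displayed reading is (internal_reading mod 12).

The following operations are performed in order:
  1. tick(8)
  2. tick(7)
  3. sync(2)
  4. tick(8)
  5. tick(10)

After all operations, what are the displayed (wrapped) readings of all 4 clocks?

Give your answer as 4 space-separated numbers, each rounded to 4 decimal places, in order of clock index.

After op 1 tick(8): ref=8.0000 raw=[10.0000 12.0000 7.2000 7.2000]
After op 2 tick(7): ref=15.0000 raw=[18.7500 22.5000 13.5000 13.5000]
After op 3 sync(2): ref=15.0000 raw=[18.7500 22.5000 15.0000 13.5000]
After op 4 tick(8): ref=23.0000 raw=[28.7500 34.5000 22.2000 20.7000]
After op 5 tick(10): ref=33.0000 raw=[41.2500 49.5000 31.2000 29.7000]
Wrap final raw readings (mod 12): 41.2500 mod 12 = 5.2500; 49.5000 mod 12 = 1.5000; 31.2000 mod 12 = 7.2000; 29.7000 mod 12 = 5.7000

Answer: 5.2500 1.5000 7.2000 5.7000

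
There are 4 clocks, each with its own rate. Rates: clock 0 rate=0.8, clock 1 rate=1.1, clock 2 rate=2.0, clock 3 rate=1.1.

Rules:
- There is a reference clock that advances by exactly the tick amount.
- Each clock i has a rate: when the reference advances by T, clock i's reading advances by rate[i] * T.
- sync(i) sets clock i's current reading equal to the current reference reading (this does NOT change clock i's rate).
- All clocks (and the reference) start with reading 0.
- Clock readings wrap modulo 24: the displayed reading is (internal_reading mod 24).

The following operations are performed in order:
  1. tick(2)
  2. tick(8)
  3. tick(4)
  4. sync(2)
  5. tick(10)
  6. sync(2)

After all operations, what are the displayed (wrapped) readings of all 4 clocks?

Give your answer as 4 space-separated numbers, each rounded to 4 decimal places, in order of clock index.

Answer: 19.2000 2.4000 0.0000 2.4000

Derivation:
After op 1 tick(2): ref=2.0000 raw=[1.6000 2.2000 4.0000 2.2000]
After op 2 tick(8): ref=10.0000 raw=[8.0000 11.0000 20.0000 11.0000]
After op 3 tick(4): ref=14.0000 raw=[11.2000 15.4000 28.0000 15.4000]
After op 4 sync(2): ref=14.0000 raw=[11.2000 15.4000 14.0000 15.4000]
After op 5 tick(10): ref=24.0000 raw=[19.2000 26.4000 34.0000 26.4000]
After op 6 sync(2): ref=24.0000 raw=[19.2000 26.4000 24.0000 26.4000]
Wrap final raw readings (mod 24): 19.2000 mod 24 = 19.2000; 26.4000 mod 24 = 2.4000; 24.0000 mod 24 = 0.0000; 26.4000 mod 24 = 2.4000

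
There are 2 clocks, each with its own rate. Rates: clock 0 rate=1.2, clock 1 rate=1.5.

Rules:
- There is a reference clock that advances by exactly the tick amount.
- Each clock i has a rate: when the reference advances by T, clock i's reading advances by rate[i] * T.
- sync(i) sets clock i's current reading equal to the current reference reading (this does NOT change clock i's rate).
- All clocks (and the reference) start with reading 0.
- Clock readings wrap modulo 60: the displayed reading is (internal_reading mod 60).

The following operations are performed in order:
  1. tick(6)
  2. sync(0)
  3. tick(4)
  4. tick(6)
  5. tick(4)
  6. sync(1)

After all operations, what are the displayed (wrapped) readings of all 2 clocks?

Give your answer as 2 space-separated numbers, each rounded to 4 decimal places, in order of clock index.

After op 1 tick(6): ref=6.0000 raw=[7.2000 9.0000]
After op 2 sync(0): ref=6.0000 raw=[6.0000 9.0000]
After op 3 tick(4): ref=10.0000 raw=[10.8000 15.0000]
After op 4 tick(6): ref=16.0000 raw=[18.0000 24.0000]
After op 5 tick(4): ref=20.0000 raw=[22.8000 30.0000]
After op 6 sync(1): ref=20.0000 raw=[22.8000 20.0000]
Wrap final raw readings (mod 60): 22.8000 mod 60 = 22.8000; 20.0000 mod 60 = 20.0000

Answer: 22.8000 20.0000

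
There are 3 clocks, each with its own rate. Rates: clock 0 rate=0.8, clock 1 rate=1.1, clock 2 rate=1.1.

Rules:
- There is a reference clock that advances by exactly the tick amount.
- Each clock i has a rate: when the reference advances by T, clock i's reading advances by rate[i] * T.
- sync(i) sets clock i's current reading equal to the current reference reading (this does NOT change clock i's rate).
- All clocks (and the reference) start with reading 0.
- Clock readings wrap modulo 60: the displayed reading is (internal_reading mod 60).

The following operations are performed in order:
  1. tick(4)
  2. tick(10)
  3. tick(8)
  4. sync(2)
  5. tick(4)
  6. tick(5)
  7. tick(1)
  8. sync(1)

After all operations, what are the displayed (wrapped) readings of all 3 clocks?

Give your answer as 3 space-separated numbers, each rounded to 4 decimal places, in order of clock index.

After op 1 tick(4): ref=4.0000 raw=[3.2000 4.4000 4.4000]
After op 2 tick(10): ref=14.0000 raw=[11.2000 15.4000 15.4000]
After op 3 tick(8): ref=22.0000 raw=[17.6000 24.2000 24.2000]
After op 4 sync(2): ref=22.0000 raw=[17.6000 24.2000 22.0000]
After op 5 tick(4): ref=26.0000 raw=[20.8000 28.6000 26.4000]
After op 6 tick(5): ref=31.0000 raw=[24.8000 34.1000 31.9000]
After op 7 tick(1): ref=32.0000 raw=[25.6000 35.2000 33.0000]
After op 8 sync(1): ref=32.0000 raw=[25.6000 32.0000 33.0000]
Wrap final raw readings (mod 60): 25.6000 mod 60 = 25.6000; 32.0000 mod 60 = 32.0000; 33.0000 mod 60 = 33.0000

Answer: 25.6000 32.0000 33.0000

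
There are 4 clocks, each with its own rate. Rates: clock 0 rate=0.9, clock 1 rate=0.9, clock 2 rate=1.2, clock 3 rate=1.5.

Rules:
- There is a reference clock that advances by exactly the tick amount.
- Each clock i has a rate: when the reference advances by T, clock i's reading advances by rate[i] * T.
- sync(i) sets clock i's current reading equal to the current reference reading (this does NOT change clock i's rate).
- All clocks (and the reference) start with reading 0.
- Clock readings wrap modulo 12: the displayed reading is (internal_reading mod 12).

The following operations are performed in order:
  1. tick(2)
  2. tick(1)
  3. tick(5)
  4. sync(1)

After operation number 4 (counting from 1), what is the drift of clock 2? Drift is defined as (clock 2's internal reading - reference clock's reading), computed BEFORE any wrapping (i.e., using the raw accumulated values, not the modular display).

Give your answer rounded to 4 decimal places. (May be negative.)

After op 1 tick(2): ref=2.0000 raw=[1.8000 1.8000 2.4000 3.0000]
After op 2 tick(1): ref=3.0000 raw=[2.7000 2.7000 3.6000 4.5000]
After op 3 tick(5): ref=8.0000 raw=[7.2000 7.2000 9.6000 12.0000]
After op 4 sync(1): ref=8.0000 raw=[7.2000 8.0000 9.6000 12.0000]
Drift of clock 2 after op 4: 9.6000 - 8.0000 = 1.6000

Answer: 1.6000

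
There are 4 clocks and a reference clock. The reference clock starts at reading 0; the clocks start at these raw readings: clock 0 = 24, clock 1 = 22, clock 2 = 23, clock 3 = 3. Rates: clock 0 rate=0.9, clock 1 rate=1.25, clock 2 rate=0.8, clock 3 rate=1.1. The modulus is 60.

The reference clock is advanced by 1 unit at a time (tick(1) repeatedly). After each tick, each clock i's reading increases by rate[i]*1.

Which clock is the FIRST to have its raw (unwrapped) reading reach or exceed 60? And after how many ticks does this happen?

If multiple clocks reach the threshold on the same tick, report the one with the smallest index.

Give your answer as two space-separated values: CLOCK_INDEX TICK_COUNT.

clock 0: start=24, rate=0.9, needs 60-24 = 36; ticks = ceil(36/0.9) = ceil(40.0000) = 40; reading at tick 40 = 24 + 0.9*40 = 60.0000
clock 1: start=22, rate=1.25, needs 60-22 = 38; ticks = ceil(38/1.25) = ceil(30.4000) = 31; reading at tick 31 = 22 + 1.25*31 = 60.7500
clock 2: start=23, rate=0.8, needs 60-23 = 37; ticks = ceil(37/0.8) = ceil(46.2500) = 47; reading at tick 47 = 23 + 0.8*47 = 60.6000
clock 3: start=3, rate=1.1, needs 60-3 = 57; ticks = ceil(57/1.1) = ceil(51.8182) = 52; reading at tick 52 = 3 + 1.1*52 = 60.2000
Minimum tick count = 31; winners = [1]; smallest index = 1

Answer: 1 31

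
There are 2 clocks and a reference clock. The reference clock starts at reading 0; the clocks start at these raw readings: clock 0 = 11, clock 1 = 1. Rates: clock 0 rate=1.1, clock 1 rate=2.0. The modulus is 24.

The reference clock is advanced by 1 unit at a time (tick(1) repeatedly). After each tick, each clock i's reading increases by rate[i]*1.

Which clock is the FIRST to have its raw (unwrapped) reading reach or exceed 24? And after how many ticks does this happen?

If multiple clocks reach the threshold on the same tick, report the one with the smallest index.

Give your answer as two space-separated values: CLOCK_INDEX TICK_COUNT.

Answer: 0 12

Derivation:
clock 0: start=11, rate=1.1, needs 24-11 = 13; ticks = ceil(13/1.1) = ceil(11.8182) = 12; reading at tick 12 = 11 + 1.1*12 = 24.2000
clock 1: start=1, rate=2.0, needs 24-1 = 23; ticks = ceil(23/2.0) = ceil(11.5000) = 12; reading at tick 12 = 1 + 2.0*12 = 25.0000
Minimum tick count = 12; winners = [0, 1]; smallest index = 0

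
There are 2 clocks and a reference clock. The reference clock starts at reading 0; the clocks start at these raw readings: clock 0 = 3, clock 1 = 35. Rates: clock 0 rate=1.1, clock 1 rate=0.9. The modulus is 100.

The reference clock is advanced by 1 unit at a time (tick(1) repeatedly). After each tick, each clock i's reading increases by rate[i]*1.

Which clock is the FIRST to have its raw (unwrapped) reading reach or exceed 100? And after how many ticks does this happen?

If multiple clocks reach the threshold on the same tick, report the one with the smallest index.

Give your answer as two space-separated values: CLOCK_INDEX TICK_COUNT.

clock 0: start=3, rate=1.1, needs 100-3 = 97; ticks = ceil(97/1.1) = ceil(88.1818) = 89; reading at tick 89 = 3 + 1.1*89 = 100.9000
clock 1: start=35, rate=0.9, needs 100-35 = 65; ticks = ceil(65/0.9) = ceil(72.2222) = 73; reading at tick 73 = 35 + 0.9*73 = 100.7000
Minimum tick count = 73; winners = [1]; smallest index = 1

Answer: 1 73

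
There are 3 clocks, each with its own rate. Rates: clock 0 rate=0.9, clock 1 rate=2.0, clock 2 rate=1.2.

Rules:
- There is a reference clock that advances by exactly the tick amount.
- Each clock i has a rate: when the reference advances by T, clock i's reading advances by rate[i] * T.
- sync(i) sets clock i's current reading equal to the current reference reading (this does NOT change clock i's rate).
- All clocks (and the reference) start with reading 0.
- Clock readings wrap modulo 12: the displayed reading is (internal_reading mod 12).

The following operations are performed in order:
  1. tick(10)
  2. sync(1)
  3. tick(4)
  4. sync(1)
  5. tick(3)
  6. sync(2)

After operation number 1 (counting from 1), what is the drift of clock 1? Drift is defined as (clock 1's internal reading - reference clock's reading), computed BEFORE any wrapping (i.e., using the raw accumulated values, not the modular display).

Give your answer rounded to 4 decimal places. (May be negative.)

After op 1 tick(10): ref=10.0000 raw=[9.0000 20.0000 12.0000]
Drift of clock 1 after op 1: 20.0000 - 10.0000 = 10.0000

Answer: 10.0000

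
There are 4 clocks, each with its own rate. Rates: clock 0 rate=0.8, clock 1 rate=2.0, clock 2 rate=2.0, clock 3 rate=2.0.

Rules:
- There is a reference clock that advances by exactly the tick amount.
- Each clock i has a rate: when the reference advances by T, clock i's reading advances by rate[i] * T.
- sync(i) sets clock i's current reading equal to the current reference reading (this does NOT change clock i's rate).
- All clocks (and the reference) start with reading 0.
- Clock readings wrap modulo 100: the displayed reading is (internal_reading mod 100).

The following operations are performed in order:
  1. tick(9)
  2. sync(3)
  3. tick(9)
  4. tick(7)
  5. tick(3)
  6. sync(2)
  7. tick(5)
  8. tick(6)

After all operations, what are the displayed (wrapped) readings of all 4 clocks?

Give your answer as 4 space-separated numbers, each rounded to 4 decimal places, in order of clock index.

After op 1 tick(9): ref=9.0000 raw=[7.2000 18.0000 18.0000 18.0000]
After op 2 sync(3): ref=9.0000 raw=[7.2000 18.0000 18.0000 9.0000]
After op 3 tick(9): ref=18.0000 raw=[14.4000 36.0000 36.0000 27.0000]
After op 4 tick(7): ref=25.0000 raw=[20.0000 50.0000 50.0000 41.0000]
After op 5 tick(3): ref=28.0000 raw=[22.4000 56.0000 56.0000 47.0000]
After op 6 sync(2): ref=28.0000 raw=[22.4000 56.0000 28.0000 47.0000]
After op 7 tick(5): ref=33.0000 raw=[26.4000 66.0000 38.0000 57.0000]
After op 8 tick(6): ref=39.0000 raw=[31.2000 78.0000 50.0000 69.0000]
Wrap final raw readings (mod 100): 31.2000 mod 100 = 31.2000; 78.0000 mod 100 = 78.0000; 50.0000 mod 100 = 50.0000; 69.0000 mod 100 = 69.0000

Answer: 31.2000 78.0000 50.0000 69.0000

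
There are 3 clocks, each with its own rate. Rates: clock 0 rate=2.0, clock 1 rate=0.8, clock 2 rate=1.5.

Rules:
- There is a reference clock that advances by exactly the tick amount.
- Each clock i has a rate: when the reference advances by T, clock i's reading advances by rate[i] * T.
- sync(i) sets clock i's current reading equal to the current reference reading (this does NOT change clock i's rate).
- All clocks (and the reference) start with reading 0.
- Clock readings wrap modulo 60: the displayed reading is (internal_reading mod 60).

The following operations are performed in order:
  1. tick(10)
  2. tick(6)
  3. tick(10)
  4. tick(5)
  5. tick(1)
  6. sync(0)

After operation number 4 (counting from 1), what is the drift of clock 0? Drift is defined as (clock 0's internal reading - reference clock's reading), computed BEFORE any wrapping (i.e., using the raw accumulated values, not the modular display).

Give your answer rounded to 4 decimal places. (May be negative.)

After op 1 tick(10): ref=10.0000 raw=[20.0000 8.0000 15.0000]
After op 2 tick(6): ref=16.0000 raw=[32.0000 12.8000 24.0000]
After op 3 tick(10): ref=26.0000 raw=[52.0000 20.8000 39.0000]
After op 4 tick(5): ref=31.0000 raw=[62.0000 24.8000 46.5000]
Drift of clock 0 after op 4: 62.0000 - 31.0000 = 31.0000

Answer: 31.0000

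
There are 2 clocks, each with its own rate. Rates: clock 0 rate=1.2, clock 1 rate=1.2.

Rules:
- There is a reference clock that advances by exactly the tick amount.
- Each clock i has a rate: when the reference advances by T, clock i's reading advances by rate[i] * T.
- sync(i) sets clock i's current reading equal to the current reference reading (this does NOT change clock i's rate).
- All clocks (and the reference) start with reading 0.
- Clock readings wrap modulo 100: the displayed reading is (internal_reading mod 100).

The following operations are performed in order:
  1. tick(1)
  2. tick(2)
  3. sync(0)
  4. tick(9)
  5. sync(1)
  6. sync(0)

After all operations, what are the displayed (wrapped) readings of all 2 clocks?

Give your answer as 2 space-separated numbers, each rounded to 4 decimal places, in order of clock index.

Answer: 12.0000 12.0000

Derivation:
After op 1 tick(1): ref=1.0000 raw=[1.2000 1.2000]
After op 2 tick(2): ref=3.0000 raw=[3.6000 3.6000]
After op 3 sync(0): ref=3.0000 raw=[3.0000 3.6000]
After op 4 tick(9): ref=12.0000 raw=[13.8000 14.4000]
After op 5 sync(1): ref=12.0000 raw=[13.8000 12.0000]
After op 6 sync(0): ref=12.0000 raw=[12.0000 12.0000]
Wrap final raw readings (mod 100): 12.0000 mod 100 = 12.0000; 12.0000 mod 100 = 12.0000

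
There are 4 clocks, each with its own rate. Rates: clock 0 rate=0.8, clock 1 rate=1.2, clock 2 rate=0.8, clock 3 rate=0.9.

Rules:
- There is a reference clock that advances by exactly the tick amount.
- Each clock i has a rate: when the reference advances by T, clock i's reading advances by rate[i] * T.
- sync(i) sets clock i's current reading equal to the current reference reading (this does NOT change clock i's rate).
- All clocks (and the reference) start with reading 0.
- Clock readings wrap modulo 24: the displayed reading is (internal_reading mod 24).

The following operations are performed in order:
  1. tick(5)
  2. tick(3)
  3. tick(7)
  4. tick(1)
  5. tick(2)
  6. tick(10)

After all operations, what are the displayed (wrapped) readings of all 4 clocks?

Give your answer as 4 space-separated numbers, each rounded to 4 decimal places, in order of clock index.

After op 1 tick(5): ref=5.0000 raw=[4.0000 6.0000 4.0000 4.5000]
After op 2 tick(3): ref=8.0000 raw=[6.4000 9.6000 6.4000 7.2000]
After op 3 tick(7): ref=15.0000 raw=[12.0000 18.0000 12.0000 13.5000]
After op 4 tick(1): ref=16.0000 raw=[12.8000 19.2000 12.8000 14.4000]
After op 5 tick(2): ref=18.0000 raw=[14.4000 21.6000 14.4000 16.2000]
After op 6 tick(10): ref=28.0000 raw=[22.4000 33.6000 22.4000 25.2000]
Wrap final raw readings (mod 24): 22.4000 mod 24 = 22.4000; 33.6000 mod 24 = 9.6000; 22.4000 mod 24 = 22.4000; 25.2000 mod 24 = 1.2000

Answer: 22.4000 9.6000 22.4000 1.2000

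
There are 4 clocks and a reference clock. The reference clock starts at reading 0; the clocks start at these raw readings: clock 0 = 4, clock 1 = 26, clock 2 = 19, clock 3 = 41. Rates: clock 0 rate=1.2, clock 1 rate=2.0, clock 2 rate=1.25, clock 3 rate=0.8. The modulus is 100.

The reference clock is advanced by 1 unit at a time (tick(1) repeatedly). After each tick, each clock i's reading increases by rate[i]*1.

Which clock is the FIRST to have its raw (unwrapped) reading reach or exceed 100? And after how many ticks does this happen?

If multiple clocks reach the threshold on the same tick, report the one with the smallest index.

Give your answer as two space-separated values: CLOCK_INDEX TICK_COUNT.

clock 0: start=4, rate=1.2, needs 100-4 = 96; ticks = ceil(96/1.2) = ceil(80.0000) = 80; reading at tick 80 = 4 + 1.2*80 = 100.0000
clock 1: start=26, rate=2.0, needs 100-26 = 74; ticks = ceil(74/2.0) = ceil(37.0000) = 37; reading at tick 37 = 26 + 2.0*37 = 100.0000
clock 2: start=19, rate=1.25, needs 100-19 = 81; ticks = ceil(81/1.25) = ceil(64.8000) = 65; reading at tick 65 = 19 + 1.25*65 = 100.2500
clock 3: start=41, rate=0.8, needs 100-41 = 59; ticks = ceil(59/0.8) = ceil(73.7500) = 74; reading at tick 74 = 41 + 0.8*74 = 100.2000
Minimum tick count = 37; winners = [1]; smallest index = 1

Answer: 1 37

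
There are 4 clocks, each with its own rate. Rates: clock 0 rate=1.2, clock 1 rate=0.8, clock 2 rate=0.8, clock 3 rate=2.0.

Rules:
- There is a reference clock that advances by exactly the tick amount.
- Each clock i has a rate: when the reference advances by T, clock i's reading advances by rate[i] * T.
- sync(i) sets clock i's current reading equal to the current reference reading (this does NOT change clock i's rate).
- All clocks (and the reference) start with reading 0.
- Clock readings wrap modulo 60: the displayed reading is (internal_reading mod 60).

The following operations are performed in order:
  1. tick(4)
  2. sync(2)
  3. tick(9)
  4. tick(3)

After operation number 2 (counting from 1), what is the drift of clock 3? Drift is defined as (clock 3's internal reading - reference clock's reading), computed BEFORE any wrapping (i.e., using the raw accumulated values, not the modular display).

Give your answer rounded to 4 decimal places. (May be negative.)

After op 1 tick(4): ref=4.0000 raw=[4.8000 3.2000 3.2000 8.0000]
After op 2 sync(2): ref=4.0000 raw=[4.8000 3.2000 4.0000 8.0000]
Drift of clock 3 after op 2: 8.0000 - 4.0000 = 4.0000

Answer: 4.0000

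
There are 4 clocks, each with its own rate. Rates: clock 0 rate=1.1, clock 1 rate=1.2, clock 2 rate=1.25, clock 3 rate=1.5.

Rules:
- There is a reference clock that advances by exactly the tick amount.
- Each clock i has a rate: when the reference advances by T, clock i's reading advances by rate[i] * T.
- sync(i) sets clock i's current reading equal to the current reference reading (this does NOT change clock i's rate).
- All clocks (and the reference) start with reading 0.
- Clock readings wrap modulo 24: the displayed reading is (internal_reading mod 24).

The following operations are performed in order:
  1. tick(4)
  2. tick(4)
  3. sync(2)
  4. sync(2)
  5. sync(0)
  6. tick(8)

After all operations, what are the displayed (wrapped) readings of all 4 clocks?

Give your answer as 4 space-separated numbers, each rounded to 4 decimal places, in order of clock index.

Answer: 16.8000 19.2000 18.0000 0.0000

Derivation:
After op 1 tick(4): ref=4.0000 raw=[4.4000 4.8000 5.0000 6.0000]
After op 2 tick(4): ref=8.0000 raw=[8.8000 9.6000 10.0000 12.0000]
After op 3 sync(2): ref=8.0000 raw=[8.8000 9.6000 8.0000 12.0000]
After op 4 sync(2): ref=8.0000 raw=[8.8000 9.6000 8.0000 12.0000]
After op 5 sync(0): ref=8.0000 raw=[8.0000 9.6000 8.0000 12.0000]
After op 6 tick(8): ref=16.0000 raw=[16.8000 19.2000 18.0000 24.0000]
Wrap final raw readings (mod 24): 16.8000 mod 24 = 16.8000; 19.2000 mod 24 = 19.2000; 18.0000 mod 24 = 18.0000; 24.0000 mod 24 = 0.0000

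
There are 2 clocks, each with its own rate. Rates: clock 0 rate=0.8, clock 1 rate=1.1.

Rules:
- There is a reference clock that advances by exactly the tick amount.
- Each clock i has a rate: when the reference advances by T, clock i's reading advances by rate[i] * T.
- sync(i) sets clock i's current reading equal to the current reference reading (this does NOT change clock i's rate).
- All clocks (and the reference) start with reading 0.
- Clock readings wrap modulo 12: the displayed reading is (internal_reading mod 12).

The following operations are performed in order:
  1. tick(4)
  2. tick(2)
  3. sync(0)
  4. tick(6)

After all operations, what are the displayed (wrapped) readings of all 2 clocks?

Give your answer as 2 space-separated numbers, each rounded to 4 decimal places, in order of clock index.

Answer: 10.8000 1.2000

Derivation:
After op 1 tick(4): ref=4.0000 raw=[3.2000 4.4000]
After op 2 tick(2): ref=6.0000 raw=[4.8000 6.6000]
After op 3 sync(0): ref=6.0000 raw=[6.0000 6.6000]
After op 4 tick(6): ref=12.0000 raw=[10.8000 13.2000]
Wrap final raw readings (mod 12): 10.8000 mod 12 = 10.8000; 13.2000 mod 12 = 1.2000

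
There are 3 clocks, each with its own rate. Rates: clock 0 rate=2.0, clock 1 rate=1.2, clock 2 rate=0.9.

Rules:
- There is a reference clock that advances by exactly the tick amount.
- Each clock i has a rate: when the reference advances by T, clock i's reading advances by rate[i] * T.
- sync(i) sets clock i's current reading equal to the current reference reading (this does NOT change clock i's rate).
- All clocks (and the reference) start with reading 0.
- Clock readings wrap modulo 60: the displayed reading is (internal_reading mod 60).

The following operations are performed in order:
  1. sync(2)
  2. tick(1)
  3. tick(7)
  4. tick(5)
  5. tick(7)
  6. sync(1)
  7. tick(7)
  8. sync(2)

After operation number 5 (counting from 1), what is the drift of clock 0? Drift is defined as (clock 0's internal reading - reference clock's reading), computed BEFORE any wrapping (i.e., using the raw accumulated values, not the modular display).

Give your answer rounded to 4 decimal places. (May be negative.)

After op 1 sync(2): ref=0.0000 raw=[0.0000 0.0000 0.0000]
After op 2 tick(1): ref=1.0000 raw=[2.0000 1.2000 0.9000]
After op 3 tick(7): ref=8.0000 raw=[16.0000 9.6000 7.2000]
After op 4 tick(5): ref=13.0000 raw=[26.0000 15.6000 11.7000]
After op 5 tick(7): ref=20.0000 raw=[40.0000 24.0000 18.0000]
Drift of clock 0 after op 5: 40.0000 - 20.0000 = 20.0000

Answer: 20.0000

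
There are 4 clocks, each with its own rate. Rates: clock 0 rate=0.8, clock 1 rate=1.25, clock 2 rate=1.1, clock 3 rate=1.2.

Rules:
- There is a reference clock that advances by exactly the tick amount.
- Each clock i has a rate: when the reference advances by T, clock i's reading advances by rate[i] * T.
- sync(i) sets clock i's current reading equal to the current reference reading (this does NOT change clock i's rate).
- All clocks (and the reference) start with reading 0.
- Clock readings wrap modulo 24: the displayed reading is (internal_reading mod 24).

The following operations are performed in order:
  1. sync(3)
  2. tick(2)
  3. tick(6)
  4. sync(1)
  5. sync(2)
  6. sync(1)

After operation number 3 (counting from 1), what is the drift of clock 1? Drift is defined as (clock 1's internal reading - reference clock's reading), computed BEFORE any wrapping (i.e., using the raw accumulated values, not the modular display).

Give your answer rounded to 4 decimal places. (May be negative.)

After op 1 sync(3): ref=0.0000 raw=[0.0000 0.0000 0.0000 0.0000]
After op 2 tick(2): ref=2.0000 raw=[1.6000 2.5000 2.2000 2.4000]
After op 3 tick(6): ref=8.0000 raw=[6.4000 10.0000 8.8000 9.6000]
Drift of clock 1 after op 3: 10.0000 - 8.0000 = 2.0000

Answer: 2.0000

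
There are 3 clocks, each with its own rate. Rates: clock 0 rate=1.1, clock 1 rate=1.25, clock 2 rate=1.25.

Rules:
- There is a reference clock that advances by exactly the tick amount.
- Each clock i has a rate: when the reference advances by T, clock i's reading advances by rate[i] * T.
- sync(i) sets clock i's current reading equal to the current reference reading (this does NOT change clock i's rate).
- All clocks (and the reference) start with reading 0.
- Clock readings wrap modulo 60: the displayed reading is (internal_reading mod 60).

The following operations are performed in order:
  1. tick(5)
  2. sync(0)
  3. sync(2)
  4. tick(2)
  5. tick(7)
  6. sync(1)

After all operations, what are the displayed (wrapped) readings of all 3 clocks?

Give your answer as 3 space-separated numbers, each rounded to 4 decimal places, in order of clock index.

Answer: 14.9000 14.0000 16.2500

Derivation:
After op 1 tick(5): ref=5.0000 raw=[5.5000 6.2500 6.2500]
After op 2 sync(0): ref=5.0000 raw=[5.0000 6.2500 6.2500]
After op 3 sync(2): ref=5.0000 raw=[5.0000 6.2500 5.0000]
After op 4 tick(2): ref=7.0000 raw=[7.2000 8.7500 7.5000]
After op 5 tick(7): ref=14.0000 raw=[14.9000 17.5000 16.2500]
After op 6 sync(1): ref=14.0000 raw=[14.9000 14.0000 16.2500]
Wrap final raw readings (mod 60): 14.9000 mod 60 = 14.9000; 14.0000 mod 60 = 14.0000; 16.2500 mod 60 = 16.2500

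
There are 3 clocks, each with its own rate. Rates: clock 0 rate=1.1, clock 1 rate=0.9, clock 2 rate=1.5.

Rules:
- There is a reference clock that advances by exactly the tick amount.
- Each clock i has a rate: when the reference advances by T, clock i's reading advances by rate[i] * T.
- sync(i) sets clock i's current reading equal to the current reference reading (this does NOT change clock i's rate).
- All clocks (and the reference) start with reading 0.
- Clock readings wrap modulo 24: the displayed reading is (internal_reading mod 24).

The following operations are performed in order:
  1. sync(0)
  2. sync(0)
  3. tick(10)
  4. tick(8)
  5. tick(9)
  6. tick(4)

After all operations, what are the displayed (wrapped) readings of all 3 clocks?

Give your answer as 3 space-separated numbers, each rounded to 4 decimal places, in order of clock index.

After op 1 sync(0): ref=0.0000 raw=[0.0000 0.0000 0.0000]
After op 2 sync(0): ref=0.0000 raw=[0.0000 0.0000 0.0000]
After op 3 tick(10): ref=10.0000 raw=[11.0000 9.0000 15.0000]
After op 4 tick(8): ref=18.0000 raw=[19.8000 16.2000 27.0000]
After op 5 tick(9): ref=27.0000 raw=[29.7000 24.3000 40.5000]
After op 6 tick(4): ref=31.0000 raw=[34.1000 27.9000 46.5000]
Wrap final raw readings (mod 24): 34.1000 mod 24 = 10.1000; 27.9000 mod 24 = 3.9000; 46.5000 mod 24 = 22.5000

Answer: 10.1000 3.9000 22.5000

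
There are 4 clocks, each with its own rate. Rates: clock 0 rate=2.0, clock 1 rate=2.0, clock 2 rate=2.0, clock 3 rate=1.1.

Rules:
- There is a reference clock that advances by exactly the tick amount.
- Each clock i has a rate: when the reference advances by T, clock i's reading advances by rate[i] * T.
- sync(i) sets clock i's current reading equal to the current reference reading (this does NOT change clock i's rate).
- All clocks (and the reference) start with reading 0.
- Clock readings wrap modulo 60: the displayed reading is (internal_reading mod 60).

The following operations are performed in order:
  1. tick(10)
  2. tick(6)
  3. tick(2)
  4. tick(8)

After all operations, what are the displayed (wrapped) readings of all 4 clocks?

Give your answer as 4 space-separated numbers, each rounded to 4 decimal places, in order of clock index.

After op 1 tick(10): ref=10.0000 raw=[20.0000 20.0000 20.0000 11.0000]
After op 2 tick(6): ref=16.0000 raw=[32.0000 32.0000 32.0000 17.6000]
After op 3 tick(2): ref=18.0000 raw=[36.0000 36.0000 36.0000 19.8000]
After op 4 tick(8): ref=26.0000 raw=[52.0000 52.0000 52.0000 28.6000]
Wrap final raw readings (mod 60): 52.0000 mod 60 = 52.0000; 52.0000 mod 60 = 52.0000; 52.0000 mod 60 = 52.0000; 28.6000 mod 60 = 28.6000

Answer: 52.0000 52.0000 52.0000 28.6000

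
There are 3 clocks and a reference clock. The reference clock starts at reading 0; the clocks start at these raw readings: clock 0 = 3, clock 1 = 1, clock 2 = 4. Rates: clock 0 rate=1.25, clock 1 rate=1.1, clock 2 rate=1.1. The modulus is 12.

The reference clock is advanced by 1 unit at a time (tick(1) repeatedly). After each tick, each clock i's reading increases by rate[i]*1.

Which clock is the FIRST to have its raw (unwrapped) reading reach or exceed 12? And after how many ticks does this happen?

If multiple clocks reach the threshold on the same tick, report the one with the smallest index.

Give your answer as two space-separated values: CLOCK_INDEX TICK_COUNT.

Answer: 0 8

Derivation:
clock 0: start=3, rate=1.25, needs 12-3 = 9; ticks = ceil(9/1.25) = ceil(7.2000) = 8; reading at tick 8 = 3 + 1.25*8 = 13.0000
clock 1: start=1, rate=1.1, needs 12-1 = 11; ticks = ceil(11/1.1) = ceil(10.0000) = 10; reading at tick 10 = 1 + 1.1*10 = 12.0000
clock 2: start=4, rate=1.1, needs 12-4 = 8; ticks = ceil(8/1.1) = ceil(7.2727) = 8; reading at tick 8 = 4 + 1.1*8 = 12.8000
Minimum tick count = 8; winners = [0, 2]; smallest index = 0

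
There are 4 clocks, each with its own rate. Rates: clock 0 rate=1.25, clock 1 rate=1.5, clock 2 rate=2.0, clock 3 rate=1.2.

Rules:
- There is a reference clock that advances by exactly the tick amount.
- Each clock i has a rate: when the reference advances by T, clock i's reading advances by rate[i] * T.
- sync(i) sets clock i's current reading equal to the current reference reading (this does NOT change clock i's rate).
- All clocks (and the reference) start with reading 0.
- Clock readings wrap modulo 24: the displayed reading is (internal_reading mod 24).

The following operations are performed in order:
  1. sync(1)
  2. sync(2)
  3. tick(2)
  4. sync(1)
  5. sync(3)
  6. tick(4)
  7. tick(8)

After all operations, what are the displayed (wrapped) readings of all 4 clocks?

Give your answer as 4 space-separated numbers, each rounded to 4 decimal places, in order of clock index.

Answer: 17.5000 20.0000 4.0000 16.4000

Derivation:
After op 1 sync(1): ref=0.0000 raw=[0.0000 0.0000 0.0000 0.0000]
After op 2 sync(2): ref=0.0000 raw=[0.0000 0.0000 0.0000 0.0000]
After op 3 tick(2): ref=2.0000 raw=[2.5000 3.0000 4.0000 2.4000]
After op 4 sync(1): ref=2.0000 raw=[2.5000 2.0000 4.0000 2.4000]
After op 5 sync(3): ref=2.0000 raw=[2.5000 2.0000 4.0000 2.0000]
After op 6 tick(4): ref=6.0000 raw=[7.5000 8.0000 12.0000 6.8000]
After op 7 tick(8): ref=14.0000 raw=[17.5000 20.0000 28.0000 16.4000]
Wrap final raw readings (mod 24): 17.5000 mod 24 = 17.5000; 20.0000 mod 24 = 20.0000; 28.0000 mod 24 = 4.0000; 16.4000 mod 24 = 16.4000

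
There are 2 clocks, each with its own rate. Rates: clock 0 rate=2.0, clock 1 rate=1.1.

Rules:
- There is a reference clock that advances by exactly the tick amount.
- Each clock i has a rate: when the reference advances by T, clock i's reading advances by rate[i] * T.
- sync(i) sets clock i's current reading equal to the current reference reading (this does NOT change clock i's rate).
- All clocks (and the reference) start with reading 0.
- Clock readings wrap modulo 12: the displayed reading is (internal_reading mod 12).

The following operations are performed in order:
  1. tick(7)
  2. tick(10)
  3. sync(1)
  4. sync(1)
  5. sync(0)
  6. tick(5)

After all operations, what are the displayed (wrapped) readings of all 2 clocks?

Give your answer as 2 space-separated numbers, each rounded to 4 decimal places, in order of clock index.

After op 1 tick(7): ref=7.0000 raw=[14.0000 7.7000]
After op 2 tick(10): ref=17.0000 raw=[34.0000 18.7000]
After op 3 sync(1): ref=17.0000 raw=[34.0000 17.0000]
After op 4 sync(1): ref=17.0000 raw=[34.0000 17.0000]
After op 5 sync(0): ref=17.0000 raw=[17.0000 17.0000]
After op 6 tick(5): ref=22.0000 raw=[27.0000 22.5000]
Wrap final raw readings (mod 12): 27.0000 mod 12 = 3.0000; 22.5000 mod 12 = 10.5000

Answer: 3.0000 10.5000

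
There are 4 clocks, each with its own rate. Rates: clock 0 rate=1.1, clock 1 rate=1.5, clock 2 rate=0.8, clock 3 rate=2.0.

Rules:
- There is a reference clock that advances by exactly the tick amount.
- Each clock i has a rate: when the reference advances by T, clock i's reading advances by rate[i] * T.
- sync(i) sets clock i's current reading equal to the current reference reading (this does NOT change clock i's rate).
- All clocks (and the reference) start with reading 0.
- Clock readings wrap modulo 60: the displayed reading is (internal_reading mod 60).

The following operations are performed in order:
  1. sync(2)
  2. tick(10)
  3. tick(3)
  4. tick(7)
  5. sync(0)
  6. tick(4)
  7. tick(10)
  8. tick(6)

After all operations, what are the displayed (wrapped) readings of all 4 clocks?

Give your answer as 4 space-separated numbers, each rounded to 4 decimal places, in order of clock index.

After op 1 sync(2): ref=0.0000 raw=[0.0000 0.0000 0.0000 0.0000]
After op 2 tick(10): ref=10.0000 raw=[11.0000 15.0000 8.0000 20.0000]
After op 3 tick(3): ref=13.0000 raw=[14.3000 19.5000 10.4000 26.0000]
After op 4 tick(7): ref=20.0000 raw=[22.0000 30.0000 16.0000 40.0000]
After op 5 sync(0): ref=20.0000 raw=[20.0000 30.0000 16.0000 40.0000]
After op 6 tick(4): ref=24.0000 raw=[24.4000 36.0000 19.2000 48.0000]
After op 7 tick(10): ref=34.0000 raw=[35.4000 51.0000 27.2000 68.0000]
After op 8 tick(6): ref=40.0000 raw=[42.0000 60.0000 32.0000 80.0000]
Wrap final raw readings (mod 60): 42.0000 mod 60 = 42.0000; 60.0000 mod 60 = 0.0000; 32.0000 mod 60 = 32.0000; 80.0000 mod 60 = 20.0000

Answer: 42.0000 0.0000 32.0000 20.0000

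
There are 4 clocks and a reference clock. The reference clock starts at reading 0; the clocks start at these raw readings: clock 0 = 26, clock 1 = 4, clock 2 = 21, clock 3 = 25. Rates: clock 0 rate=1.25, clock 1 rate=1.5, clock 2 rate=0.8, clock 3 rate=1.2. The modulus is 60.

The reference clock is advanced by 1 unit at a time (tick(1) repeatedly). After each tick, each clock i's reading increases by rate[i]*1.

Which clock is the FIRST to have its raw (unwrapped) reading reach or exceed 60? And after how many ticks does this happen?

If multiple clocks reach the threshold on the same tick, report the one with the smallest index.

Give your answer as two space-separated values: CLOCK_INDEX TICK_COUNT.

clock 0: start=26, rate=1.25, needs 60-26 = 34; ticks = ceil(34/1.25) = ceil(27.2000) = 28; reading at tick 28 = 26 + 1.25*28 = 61.0000
clock 1: start=4, rate=1.5, needs 60-4 = 56; ticks = ceil(56/1.5) = ceil(37.3333) = 38; reading at tick 38 = 4 + 1.5*38 = 61.0000
clock 2: start=21, rate=0.8, needs 60-21 = 39; ticks = ceil(39/0.8) = ceil(48.7500) = 49; reading at tick 49 = 21 + 0.8*49 = 60.2000
clock 3: start=25, rate=1.2, needs 60-25 = 35; ticks = ceil(35/1.2) = ceil(29.1667) = 30; reading at tick 30 = 25 + 1.2*30 = 61.0000
Minimum tick count = 28; winners = [0]; smallest index = 0

Answer: 0 28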